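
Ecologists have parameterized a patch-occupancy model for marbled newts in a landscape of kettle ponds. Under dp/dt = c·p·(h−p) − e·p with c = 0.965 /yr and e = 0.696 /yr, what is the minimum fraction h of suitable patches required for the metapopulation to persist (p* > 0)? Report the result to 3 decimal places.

p* = h − e/c is positive only when h > e/c.
h_min = e/c = 0.696/0.965 = 0.7212.

0.721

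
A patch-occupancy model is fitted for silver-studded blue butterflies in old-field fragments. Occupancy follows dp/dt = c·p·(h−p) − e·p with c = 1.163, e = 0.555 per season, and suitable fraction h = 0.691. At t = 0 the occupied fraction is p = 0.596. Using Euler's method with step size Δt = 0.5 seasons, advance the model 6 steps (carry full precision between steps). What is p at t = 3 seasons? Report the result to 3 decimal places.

Update rule: p ← p + [c·p·(h−p) − e·p]·Δt with Δt = 0.5.
t = 0.5: p = 0.59600 + (-0.13247) = 0.46353
t = 1: p = 0.46353 + (-0.06732) = 0.39622
t = 1.5: p = 0.39622 + (-0.04203) = 0.35418
t = 2: p = 0.35418 + (-0.02892) = 0.32527
t = 2.5: p = 0.32527 + (-0.02109) = 0.30418
t = 3: p = 0.30418 + (-0.01599) = 0.28819

0.288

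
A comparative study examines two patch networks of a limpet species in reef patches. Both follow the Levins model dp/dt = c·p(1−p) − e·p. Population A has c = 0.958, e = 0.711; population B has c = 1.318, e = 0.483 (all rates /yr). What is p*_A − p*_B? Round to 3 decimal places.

-0.376

A: p*_A = 1 − 0.711/0.958 = 0.2578.
B: p*_B = 1 − 0.483/1.318 = 0.6335.
p*_A − p*_B = 0.2578 − 0.6335 = -0.3757.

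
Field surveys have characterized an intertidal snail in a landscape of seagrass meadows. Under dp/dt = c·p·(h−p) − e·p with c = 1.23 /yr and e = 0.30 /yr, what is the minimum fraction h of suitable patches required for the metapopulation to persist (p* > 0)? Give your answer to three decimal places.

0.244

p* = h − e/c is positive only when h > e/c.
h_min = e/c = 0.30/1.23 = 0.2439.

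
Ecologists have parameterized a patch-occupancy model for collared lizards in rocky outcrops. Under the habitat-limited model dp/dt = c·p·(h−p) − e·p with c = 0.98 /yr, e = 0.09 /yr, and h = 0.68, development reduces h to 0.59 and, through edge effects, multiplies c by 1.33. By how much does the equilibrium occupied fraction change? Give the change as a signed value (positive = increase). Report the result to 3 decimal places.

Before: p* = h − e/c = 0.68 − 0.09/0.98 = 0.68 − 0.0918 = 0.5882.
After: c = 1.3034, e = 0.09, h = 0.59; p* = 0.59 − 0.09/1.3034 = 0.5209.
Δp* = 0.5209 − 0.5882 = -0.0672.

-0.067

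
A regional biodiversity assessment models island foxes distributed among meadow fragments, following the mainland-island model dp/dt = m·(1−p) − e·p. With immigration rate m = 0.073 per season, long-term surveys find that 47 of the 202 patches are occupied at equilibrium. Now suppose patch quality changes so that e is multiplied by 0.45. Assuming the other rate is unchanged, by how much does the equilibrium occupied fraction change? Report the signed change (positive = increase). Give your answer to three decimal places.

0.170

Observed p* = 47/202 = 0.23267.
Balance m(1−p*) = e·p* gives e = m(1−p*)/p* = 0.073×0.76733/0.23267 = 0.24075.
New p* = m/(m+e) = 0.07300/(0.07300+0.10834) = 0.40256.
Δp* = 0.40256 − 0.23267 = +0.16989.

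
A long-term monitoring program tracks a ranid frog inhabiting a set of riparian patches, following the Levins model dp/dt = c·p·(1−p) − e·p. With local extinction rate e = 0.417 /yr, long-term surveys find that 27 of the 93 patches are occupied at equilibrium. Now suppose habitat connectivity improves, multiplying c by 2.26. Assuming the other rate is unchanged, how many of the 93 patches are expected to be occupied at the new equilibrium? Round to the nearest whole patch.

Observed p* = 27/93 = 0.29032.
Balance c(1−p*) = e gives c = e/(1 − 0.29032) = 0.417/0.70968 = 0.58759.
New p* = 1 − e/c = 1 − 0.41700/1.32795 = 0.68598.
Expected occupied = 93 × 0.68598 = 63.80 ≈ 64.

64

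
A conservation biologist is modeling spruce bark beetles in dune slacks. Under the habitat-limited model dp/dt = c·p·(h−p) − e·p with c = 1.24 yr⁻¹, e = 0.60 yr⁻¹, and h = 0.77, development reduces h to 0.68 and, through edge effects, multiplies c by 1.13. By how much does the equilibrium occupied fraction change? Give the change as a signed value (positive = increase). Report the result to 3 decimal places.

-0.034

Before: p* = h − e/c = 0.77 − 0.60/1.24 = 0.77 − 0.4839 = 0.2861.
After: c = 1.4012, e = 0.6, h = 0.68; p* = 0.68 − 0.6/1.4012 = 0.2518.
Δp* = 0.2518 − 0.2861 = -0.0343.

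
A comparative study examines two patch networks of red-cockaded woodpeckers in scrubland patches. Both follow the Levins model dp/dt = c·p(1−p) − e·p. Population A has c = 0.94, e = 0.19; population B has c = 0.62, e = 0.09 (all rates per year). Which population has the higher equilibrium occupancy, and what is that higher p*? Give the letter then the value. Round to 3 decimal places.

A: p*_A = 1 − 0.19/0.94 = 0.7979.
B: p*_B = 1 − 0.09/0.62 = 0.8548.
B is higher at 0.8548.

B, 0.855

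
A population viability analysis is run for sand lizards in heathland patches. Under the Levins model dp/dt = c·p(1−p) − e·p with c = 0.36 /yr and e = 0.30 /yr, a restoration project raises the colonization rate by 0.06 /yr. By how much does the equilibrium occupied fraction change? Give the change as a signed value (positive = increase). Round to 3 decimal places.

0.119

Before: p* = 1 − 0.30/0.36 = 0.1667.
After the change, c = 0.42, e = 0.3, so p* = 1 − 0.3/0.42 = 0.2857.
Δp* = 0.2857 − 0.1667 = +0.1190.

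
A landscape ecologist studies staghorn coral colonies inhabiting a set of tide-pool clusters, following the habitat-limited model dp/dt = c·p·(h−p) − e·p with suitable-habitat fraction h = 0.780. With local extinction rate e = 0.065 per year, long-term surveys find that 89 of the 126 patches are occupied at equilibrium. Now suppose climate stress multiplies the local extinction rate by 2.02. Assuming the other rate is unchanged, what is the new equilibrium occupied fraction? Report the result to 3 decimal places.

0.631

Observed p* = 89/126 = 0.70635.
Balance c(h−p*) = e gives c = e/(0.78 − 0.70635) = 0.065/0.07365 = 0.88255.
New p* = 0.78 − e/c = 0.78 − 0.13130/0.88255 = 0.63123.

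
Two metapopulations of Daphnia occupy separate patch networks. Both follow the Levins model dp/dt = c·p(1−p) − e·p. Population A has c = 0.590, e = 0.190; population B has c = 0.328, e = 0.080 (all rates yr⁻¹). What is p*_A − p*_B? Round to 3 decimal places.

-0.078

A: p*_A = 1 − 0.190/0.590 = 0.6780.
B: p*_B = 1 − 0.080/0.328 = 0.7561.
p*_A − p*_B = 0.6780 − 0.7561 = -0.0781.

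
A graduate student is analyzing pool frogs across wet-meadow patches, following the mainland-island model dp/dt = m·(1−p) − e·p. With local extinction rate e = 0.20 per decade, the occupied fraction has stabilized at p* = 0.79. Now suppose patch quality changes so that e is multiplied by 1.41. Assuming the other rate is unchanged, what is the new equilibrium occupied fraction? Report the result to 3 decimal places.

0.727

Balance m(1−p*) = e·p* gives m = e·p*/(1−p*) = 0.20×0.79000/0.21000 = 0.75238.
New p* = m/(m+e) = 0.75238/(0.75238+0.28200) = 0.72737.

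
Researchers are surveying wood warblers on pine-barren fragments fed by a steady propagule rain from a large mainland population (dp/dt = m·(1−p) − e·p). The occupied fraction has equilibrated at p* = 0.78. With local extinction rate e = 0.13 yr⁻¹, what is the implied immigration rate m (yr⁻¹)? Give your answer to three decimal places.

0.461

At equilibrium m(1−p*) = e·p*, so m = e·p*/(1−p*).
m = 0.13 × 0.78 / 0.2200 = 0.1014/0.2200 = 0.4609.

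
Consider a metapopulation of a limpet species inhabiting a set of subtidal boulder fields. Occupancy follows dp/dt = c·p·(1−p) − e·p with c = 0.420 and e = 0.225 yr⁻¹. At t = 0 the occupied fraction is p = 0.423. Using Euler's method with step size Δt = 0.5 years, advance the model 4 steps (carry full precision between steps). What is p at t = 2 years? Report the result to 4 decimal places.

Update rule: p ← p + [c·p·(1−p) − e·p]·Δt with Δt = 0.5.
  1  |  dp/dt·Δt = +0.003667  |  p_1 = 0.426667
  2  |  dp/dt·Δt = +0.003371  |  p_2 = 0.430038
  3  |  dp/dt·Δt = +0.003093  |  p_3 = 0.433131
  4  |  dp/dt·Δt = +0.002834  |  p_4 = 0.435965

0.4360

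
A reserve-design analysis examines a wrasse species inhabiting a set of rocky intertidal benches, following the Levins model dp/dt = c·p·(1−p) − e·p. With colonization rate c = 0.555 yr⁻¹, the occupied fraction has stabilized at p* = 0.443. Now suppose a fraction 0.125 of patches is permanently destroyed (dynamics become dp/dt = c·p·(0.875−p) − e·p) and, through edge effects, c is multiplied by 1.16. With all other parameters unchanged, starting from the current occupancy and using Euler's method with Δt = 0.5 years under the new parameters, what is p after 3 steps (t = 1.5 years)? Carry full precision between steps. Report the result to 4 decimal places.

0.4254

Balance c(1−p*) = e gives e = 0.555×(1 − 0.44300) = 0.30913.
Starting from p₀ = 0.44300; update p ← p + (dp/dt)·Δt with the new parameters.
step 1: Δp = -0.00687, p = 0.43613
step 2: Δp = -0.00580, p = 0.43033
step 3: Δp = -0.00492, p = 0.42541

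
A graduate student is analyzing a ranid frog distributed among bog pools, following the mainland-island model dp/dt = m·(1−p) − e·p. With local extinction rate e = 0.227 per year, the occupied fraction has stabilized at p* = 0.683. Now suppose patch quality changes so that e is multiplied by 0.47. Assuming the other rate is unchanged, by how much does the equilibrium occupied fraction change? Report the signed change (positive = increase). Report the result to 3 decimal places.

Balance m(1−p*) = e·p* gives m = e·p*/(1−p*) = 0.227×0.68300/0.31700 = 0.48909.
New p* = m/(m+e) = 0.48909/(0.48909+0.10669) = 0.82092.
Δp* = 0.82092 − 0.68300 = +0.13792.

0.138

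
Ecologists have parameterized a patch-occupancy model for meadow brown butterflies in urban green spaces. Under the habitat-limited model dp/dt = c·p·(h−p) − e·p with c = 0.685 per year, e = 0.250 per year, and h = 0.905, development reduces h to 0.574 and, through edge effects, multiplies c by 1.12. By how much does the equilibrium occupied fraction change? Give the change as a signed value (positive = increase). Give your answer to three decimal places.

-0.292

Before: p* = h − e/c = 0.905 − 0.250/0.685 = 0.905 − 0.3650 = 0.5400.
After: c = 0.7672, e = 0.25, h = 0.574; p* = 0.574 − 0.25/0.7672 = 0.2481.
Δp* = 0.2481 − 0.5400 = -0.2919.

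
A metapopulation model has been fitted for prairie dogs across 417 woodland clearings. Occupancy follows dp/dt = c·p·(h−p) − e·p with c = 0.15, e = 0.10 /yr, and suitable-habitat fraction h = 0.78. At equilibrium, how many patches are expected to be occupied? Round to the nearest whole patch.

47

p* = h − e/c = 0.78 − 0.6667 = 0.1133.
Expected occupied patches = N × p* = 417 × 0.1133 = 47.26 ≈ 47.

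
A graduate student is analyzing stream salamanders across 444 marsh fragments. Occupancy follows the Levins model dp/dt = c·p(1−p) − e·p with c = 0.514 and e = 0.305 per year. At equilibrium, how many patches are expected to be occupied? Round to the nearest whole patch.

p* = 1 − e/c = 1 − 0.305/0.514 = 0.4066.
Expected occupied patches = N × p* = 444 × 0.4066 = 180.54 ≈ 181.

181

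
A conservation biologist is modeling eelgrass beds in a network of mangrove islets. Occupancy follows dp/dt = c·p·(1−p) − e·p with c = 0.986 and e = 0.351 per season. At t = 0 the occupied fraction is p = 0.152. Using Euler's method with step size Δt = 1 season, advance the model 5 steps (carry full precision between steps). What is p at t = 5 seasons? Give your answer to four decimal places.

Update rule: p ← p + [c·p·(1−p) − e·p]·Δt with Δt = 1.
  1  |  dp/dt·Δt = +0.073739  |  p_1 = 0.225739
  2  |  dp/dt·Δt = +0.093100  |  p_2 = 0.318839
  3  |  dp/dt·Δt = +0.102228  |  p_3 = 0.421067
  4  |  dp/dt·Δt = +0.092562  |  p_4 = 0.513629
  5  |  dp/dt·Δt = +0.066033  |  p_5 = 0.579662

0.5797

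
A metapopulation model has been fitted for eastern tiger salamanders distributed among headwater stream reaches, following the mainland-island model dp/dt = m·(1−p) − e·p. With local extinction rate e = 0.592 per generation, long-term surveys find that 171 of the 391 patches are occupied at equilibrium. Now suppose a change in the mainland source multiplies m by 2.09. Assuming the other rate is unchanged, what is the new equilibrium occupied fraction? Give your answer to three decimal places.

0.619

Observed p* = 171/391 = 0.43734.
Balance m(1−p*) = e·p* gives m = e·p*/(1−p*) = 0.592×0.43734/0.56266 = 0.46015.
New p* = m/(m+e) = 0.96171/(0.96171+0.59200) = 0.61898.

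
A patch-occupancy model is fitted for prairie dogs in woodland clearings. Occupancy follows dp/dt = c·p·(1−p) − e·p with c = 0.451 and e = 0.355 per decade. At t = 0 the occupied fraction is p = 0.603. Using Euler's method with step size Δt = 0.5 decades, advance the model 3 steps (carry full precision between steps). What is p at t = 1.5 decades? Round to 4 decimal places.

Update rule: p ← p + [c·p·(1−p) − e·p]·Δt with Δt = 0.5.
p: 0.60300 → 0.54995  (Δp = -0.05305)
p: 0.54995 → 0.50815  (Δp = -0.04180)
p: 0.50815 → 0.47431  (Δp = -0.03384)

0.4743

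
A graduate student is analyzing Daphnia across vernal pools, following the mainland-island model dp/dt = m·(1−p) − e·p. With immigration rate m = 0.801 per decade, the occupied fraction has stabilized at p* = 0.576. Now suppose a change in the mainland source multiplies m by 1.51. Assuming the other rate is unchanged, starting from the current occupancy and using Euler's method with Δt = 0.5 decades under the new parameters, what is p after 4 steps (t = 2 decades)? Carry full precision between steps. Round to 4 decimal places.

0.6723

Balance m(1−p*) = e·p* gives e = m(1−p*)/p* = 0.801×0.42400/0.57600 = 0.58963.
Starting from p₀ = 0.57600; update p ← p + (dp/dt)·Δt with the new parameters.
step 1: Δp = +0.08660, p = 0.66260
step 2: Δp = +0.00870, p = 0.67130
step 3: Δp = +0.00087, p = 0.67218
step 4: Δp = +0.00009, p = 0.67226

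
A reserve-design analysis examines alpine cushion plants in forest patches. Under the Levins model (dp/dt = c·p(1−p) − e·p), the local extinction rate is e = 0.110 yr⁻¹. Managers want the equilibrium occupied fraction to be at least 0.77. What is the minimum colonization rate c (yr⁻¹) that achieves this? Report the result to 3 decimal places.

0.478

p* = 1 − e/c ≥ 0.77 requires e/c ≤ 0.2300, i.e. c ≥ e/0.2300.
c_min = 0.110/0.2300 = 0.4783.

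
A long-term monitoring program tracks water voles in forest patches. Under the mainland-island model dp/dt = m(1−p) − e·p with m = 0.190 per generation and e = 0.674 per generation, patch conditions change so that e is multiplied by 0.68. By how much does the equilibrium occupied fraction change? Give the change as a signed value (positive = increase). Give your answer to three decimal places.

Before: p* = 0.190/(0.190+0.674) = 0.2199.
After: m = 0.19, e = 0.45832; p* = 0.19/0.6483 = 0.2931.
Δp* = 0.2931 − 0.2199 = +0.0732.

0.073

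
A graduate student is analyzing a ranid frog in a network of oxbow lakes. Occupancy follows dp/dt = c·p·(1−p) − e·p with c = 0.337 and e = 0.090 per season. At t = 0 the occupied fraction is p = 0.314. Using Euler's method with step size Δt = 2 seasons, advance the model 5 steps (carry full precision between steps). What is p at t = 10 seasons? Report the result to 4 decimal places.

Update rule: p ← p + [c·p·(1−p) − e·p]·Δt with Δt = 2.
step 1: Δp = +0.08866, p = 0.40266
step 2: Δp = +0.08963, p = 0.49230
step 3: Δp = +0.07985, p = 0.57214
step 4: Δp = +0.06201, p = 0.63415
step 5: Δp = +0.04222, p = 0.67637

0.6764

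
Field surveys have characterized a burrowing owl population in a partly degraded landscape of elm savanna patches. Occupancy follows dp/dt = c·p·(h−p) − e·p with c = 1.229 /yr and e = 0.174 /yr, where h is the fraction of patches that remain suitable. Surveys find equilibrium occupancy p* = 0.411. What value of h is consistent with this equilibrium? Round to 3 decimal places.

At equilibrium c(h−p*) = e, so h = p* + e/c.
h = 0.411 + 0.174/1.229 = 0.411 + 0.1416 = 0.5526.

0.553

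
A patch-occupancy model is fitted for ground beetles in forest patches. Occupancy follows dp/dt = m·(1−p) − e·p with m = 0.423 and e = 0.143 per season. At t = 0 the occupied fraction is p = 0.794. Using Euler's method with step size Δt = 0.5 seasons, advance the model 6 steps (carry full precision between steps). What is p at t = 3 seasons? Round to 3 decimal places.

0.754

Update rule: p ← p + [m·(1−p) − e·p]·Δt with Δt = 0.5.
p: 0.79400 → 0.78080  (Δp = -0.01320)
p: 0.78080 → 0.77133  (Δp = -0.00947)
p: 0.77133 → 0.76455  (Δp = -0.00679)
p: 0.76455 → 0.75968  (Δp = -0.00487)
p: 0.75968 → 0.75619  (Δp = -0.00349)
p: 0.75619 → 0.75369  (Δp = -0.00250)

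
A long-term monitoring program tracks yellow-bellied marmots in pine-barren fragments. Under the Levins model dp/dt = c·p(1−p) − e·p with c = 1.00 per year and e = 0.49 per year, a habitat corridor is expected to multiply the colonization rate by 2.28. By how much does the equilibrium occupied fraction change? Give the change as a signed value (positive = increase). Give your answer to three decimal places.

0.275

Before: p* = 1 − 0.49/1.00 = 0.5100.
After the change, c = 2.28, e = 0.49, so p* = 1 − 0.49/2.28 = 0.7851.
Δp* = 0.7851 − 0.5100 = +0.2751.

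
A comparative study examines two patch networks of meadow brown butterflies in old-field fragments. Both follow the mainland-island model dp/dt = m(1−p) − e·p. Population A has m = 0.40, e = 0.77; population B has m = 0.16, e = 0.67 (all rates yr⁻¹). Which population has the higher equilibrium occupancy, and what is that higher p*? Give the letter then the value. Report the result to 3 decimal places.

A, 0.342

A: p*_A = m/(m+e) = 0.40/1.1700 = 0.3419.
B: p*_B = 0.16/0.8300 = 0.1928.
A is higher at 0.3419.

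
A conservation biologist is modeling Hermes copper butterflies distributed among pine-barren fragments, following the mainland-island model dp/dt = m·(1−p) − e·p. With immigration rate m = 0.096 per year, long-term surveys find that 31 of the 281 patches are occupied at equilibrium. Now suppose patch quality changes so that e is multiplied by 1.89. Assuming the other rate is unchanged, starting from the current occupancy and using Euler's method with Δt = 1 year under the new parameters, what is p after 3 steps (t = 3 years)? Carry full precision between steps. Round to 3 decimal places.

Observed p* = 31/281 = 0.11032.
Balance m(1−p*) = e·p* gives e = m(1−p*)/p* = 0.096×0.88968/0.11032 = 0.77419.
Starting from p₀ = 0.11032; update p ← p + (dp/dt)·Δt with the new parameters.
  1  |  dp/dt·Δt = -0.076014  |  p_1 = 0.034306
  2  |  dp/dt·Δt = +0.042509  |  p_2 = 0.076815
  3  |  dp/dt·Δt = -0.023772  |  p_3 = 0.053043

0.053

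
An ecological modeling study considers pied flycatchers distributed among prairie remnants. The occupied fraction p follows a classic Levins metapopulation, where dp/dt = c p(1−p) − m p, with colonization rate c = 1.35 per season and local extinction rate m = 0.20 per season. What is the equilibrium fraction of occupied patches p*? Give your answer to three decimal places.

0.852

Setting dp/dt = 0 and dividing through by p* gives c·(1−p*) = m.
So p* = 1 − m/c = 1 − 0.20/1.35 = 1 − 0.1481 = 0.8519.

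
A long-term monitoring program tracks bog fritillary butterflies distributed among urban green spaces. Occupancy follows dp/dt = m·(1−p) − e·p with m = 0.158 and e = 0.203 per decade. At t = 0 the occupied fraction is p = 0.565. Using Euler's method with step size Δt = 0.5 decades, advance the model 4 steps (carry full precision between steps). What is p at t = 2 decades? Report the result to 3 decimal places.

Update rule: p ← p + [m·(1−p) − e·p]·Δt with Δt = 0.5.
p: 0.56500 → 0.54202  (Δp = -0.02298)
p: 0.54202 → 0.52318  (Δp = -0.01883)
p: 0.52318 → 0.50775  (Δp = -0.01543)
p: 0.50775 → 0.49510  (Δp = -0.01265)

0.495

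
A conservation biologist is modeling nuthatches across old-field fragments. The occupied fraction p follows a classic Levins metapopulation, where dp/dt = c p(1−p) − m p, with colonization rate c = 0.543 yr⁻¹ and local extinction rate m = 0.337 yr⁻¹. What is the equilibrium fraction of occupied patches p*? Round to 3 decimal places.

0.379

At equilibrium, colonization balances extinction: c·p*·(1−p*) = m·p*.
So p* = 1 − m/c = 1 − 0.337/0.543 = 1 − 0.6206 = 0.3794.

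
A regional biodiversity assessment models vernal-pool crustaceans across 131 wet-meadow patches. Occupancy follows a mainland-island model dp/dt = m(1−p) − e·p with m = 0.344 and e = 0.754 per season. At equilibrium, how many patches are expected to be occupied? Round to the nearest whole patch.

p* = m/(m+e) = 0.344/1.0980 = 0.3133.
Expected occupied patches = N × p* = 131 × 0.3133 = 41.04 ≈ 41.

41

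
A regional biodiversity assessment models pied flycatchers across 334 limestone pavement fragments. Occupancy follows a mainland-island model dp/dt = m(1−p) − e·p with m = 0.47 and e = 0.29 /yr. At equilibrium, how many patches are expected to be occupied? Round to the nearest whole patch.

207

p* = m/(m+e) = 0.47/0.7600 = 0.6184.
Expected occupied patches = N × p* = 334 × 0.6184 = 206.55 ≈ 207.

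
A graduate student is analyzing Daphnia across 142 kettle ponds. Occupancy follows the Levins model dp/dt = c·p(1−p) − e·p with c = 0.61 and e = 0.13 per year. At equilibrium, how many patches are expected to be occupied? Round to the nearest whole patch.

112

p* = 1 − e/c = 1 − 0.13/0.61 = 0.7869.
Expected occupied patches = N × p* = 142 × 0.7869 = 111.74 ≈ 112.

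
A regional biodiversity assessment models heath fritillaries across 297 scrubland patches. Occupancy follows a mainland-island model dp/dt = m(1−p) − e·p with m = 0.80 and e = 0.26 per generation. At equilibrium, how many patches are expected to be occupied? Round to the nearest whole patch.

p* = m/(m+e) = 0.80/1.0600 = 0.7547.
Expected occupied patches = N × p* = 297 × 0.7547 = 224.15 ≈ 224.

224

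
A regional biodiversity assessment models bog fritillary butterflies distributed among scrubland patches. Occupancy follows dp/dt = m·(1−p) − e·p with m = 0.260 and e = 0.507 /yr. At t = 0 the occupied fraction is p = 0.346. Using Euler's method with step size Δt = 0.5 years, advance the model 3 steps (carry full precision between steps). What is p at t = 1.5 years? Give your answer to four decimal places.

0.3406

Update rule: p ← p + [m·(1−p) − e·p]·Δt with Δt = 0.5.
step 1: Δp = -0.00269, p = 0.34331
step 2: Δp = -0.00166, p = 0.34165
step 3: Δp = -0.00102, p = 0.34063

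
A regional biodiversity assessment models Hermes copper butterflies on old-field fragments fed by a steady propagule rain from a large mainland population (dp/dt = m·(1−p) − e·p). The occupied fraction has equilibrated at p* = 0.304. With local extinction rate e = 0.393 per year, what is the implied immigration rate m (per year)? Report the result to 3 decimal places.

0.172

At equilibrium m(1−p*) = e·p*, so m = e·p*/(1−p*).
m = 0.393 × 0.304 / 0.6960 = 0.1195/0.6960 = 0.1717.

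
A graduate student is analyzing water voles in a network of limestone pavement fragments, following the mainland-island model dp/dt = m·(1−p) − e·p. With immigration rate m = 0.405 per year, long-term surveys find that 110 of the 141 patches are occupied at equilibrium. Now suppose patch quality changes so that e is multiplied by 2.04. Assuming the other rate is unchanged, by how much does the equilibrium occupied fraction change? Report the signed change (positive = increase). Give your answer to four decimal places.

Observed p* = 110/141 = 0.78014.
Balance m(1−p*) = e·p* gives e = m(1−p*)/p* = 0.405×0.21986/0.78014 = 0.11414.
New p* = m/(m+e) = 0.40500/(0.40500+0.23285) = 0.63495.
Δp* = 0.63495 − 0.78014 = -0.14519.

-0.1452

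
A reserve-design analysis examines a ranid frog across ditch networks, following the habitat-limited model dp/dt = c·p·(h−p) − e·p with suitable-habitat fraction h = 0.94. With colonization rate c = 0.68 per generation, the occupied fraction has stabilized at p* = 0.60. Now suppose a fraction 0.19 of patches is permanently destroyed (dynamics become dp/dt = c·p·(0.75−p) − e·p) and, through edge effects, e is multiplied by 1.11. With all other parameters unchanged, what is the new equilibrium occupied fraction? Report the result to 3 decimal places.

Balance c(h−p*) = e gives e = 0.68×(0.94 − 0.60000) = 0.23120.
New p* = 0.75 − e/c = 0.75 − 0.25663/0.68000 = 0.37260.

0.373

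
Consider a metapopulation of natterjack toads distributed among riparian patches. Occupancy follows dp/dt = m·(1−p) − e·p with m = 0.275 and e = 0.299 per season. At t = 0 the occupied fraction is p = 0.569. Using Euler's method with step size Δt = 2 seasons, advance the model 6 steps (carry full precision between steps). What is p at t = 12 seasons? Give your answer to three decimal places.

Update rule: p ← p + [m·(1−p) − e·p]·Δt with Δt = 2.
  1  |  dp/dt·Δt = -0.103212  |  p_1 = 0.465788
  2  |  dp/dt·Δt = +0.015275  |  p_2 = 0.481063
  3  |  dp/dt·Δt = -0.002261  |  p_3 = 0.478803
  4  |  dp/dt·Δt = +0.000335  |  p_4 = 0.479137
  5  |  dp/dt·Δt = -0.000050  |  p_5 = 0.479088
  6  |  dp/dt·Δt = +0.000007  |  p_6 = 0.479095

0.479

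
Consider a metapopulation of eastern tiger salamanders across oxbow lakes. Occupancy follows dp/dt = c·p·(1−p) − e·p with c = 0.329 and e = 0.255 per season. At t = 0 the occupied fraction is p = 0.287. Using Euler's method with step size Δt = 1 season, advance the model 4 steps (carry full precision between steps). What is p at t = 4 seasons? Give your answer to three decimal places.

0.267

Update rule: p ← p + [c·p·(1−p) − e·p]·Δt with Δt = 1.
step 1: Δp = -0.00586, p = 0.28114
step 2: Δp = -0.00520, p = 0.27594
step 3: Δp = -0.00463, p = 0.27131
step 4: Δp = -0.00414, p = 0.26717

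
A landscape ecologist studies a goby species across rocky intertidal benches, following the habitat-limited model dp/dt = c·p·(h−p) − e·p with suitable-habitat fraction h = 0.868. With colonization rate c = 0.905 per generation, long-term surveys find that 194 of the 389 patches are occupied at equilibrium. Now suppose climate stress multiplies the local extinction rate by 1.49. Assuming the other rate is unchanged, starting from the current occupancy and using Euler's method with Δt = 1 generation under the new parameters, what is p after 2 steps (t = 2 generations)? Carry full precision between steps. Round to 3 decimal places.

0.380

Observed p* = 194/389 = 0.49871.
Balance c(h−p*) = e gives e = 0.905×(0.868 − 0.49871) = 0.33420.
Starting from p₀ = 0.49871; update p ← p + (dp/dt)·Δt with the new parameters.
  1  |  dp/dt·Δt = -0.081669  |  p_1 = 0.417045
  2  |  dp/dt·Δt = -0.037471  |  p_2 = 0.379574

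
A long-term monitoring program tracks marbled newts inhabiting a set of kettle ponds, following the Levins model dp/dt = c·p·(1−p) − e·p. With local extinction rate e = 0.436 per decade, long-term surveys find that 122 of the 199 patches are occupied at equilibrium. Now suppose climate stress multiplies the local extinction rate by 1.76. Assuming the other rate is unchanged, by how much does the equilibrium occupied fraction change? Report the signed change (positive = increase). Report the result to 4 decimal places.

-0.2941

Observed p* = 122/199 = 0.61307.
Balance c(1−p*) = e gives c = e/(1 − 0.61307) = 0.436/0.38693 = 1.12682.
New p* = 1 − e/c = 1 − 0.76736/1.12682 = 0.31900.
Δp* = 0.31900 − 0.61307 = -0.29407.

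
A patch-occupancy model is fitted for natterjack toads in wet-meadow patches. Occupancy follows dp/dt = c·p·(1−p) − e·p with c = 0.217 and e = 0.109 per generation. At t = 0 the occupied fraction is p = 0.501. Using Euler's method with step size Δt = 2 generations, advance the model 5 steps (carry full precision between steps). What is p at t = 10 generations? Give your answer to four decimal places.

Update rule: p ← p + [c·p·(1−p) − e·p]·Δt with Δt = 2.
step 1: Δp = -0.00072, p = 0.50028
step 2: Δp = -0.00056, p = 0.49972
step 3: Δp = -0.00044, p = 0.49928
step 4: Δp = -0.00034, p = 0.49894
step 5: Δp = -0.00027, p = 0.49867

0.4987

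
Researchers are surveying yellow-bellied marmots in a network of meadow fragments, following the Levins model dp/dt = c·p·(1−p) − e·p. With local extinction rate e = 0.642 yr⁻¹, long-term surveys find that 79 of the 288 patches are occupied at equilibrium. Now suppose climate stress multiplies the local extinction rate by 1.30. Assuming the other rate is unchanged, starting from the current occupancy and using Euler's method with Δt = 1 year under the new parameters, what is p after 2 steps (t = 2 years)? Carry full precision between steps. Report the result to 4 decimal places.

0.1892

Observed p* = 79/288 = 0.27431.
Balance c(1−p*) = e gives c = e/(1 − 0.27431) = 0.642/0.72569 = 0.88467.
Starting from p₀ = 0.27431; update p ← p + (dp/dt)·Δt with the new parameters.
step 1: Δp = -0.05283, p = 0.22147
step 2: Δp = -0.03230, p = 0.18917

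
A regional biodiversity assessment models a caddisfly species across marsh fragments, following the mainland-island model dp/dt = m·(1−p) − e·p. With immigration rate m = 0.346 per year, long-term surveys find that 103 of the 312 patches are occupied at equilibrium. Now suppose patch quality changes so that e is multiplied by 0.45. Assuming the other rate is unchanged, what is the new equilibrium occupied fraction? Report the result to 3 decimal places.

0.523

Observed p* = 103/312 = 0.33013.
Balance m(1−p*) = e·p* gives e = m(1−p*)/p* = 0.346×0.66987/0.33013 = 0.70207.
New p* = m/(m+e) = 0.34600/(0.34600+0.31593) = 0.52271.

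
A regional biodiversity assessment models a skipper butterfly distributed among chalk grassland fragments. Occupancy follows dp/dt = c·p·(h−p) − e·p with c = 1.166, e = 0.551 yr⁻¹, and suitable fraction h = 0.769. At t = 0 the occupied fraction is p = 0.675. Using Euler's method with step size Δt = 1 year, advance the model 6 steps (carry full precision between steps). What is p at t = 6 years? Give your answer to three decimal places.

Update rule: p ← p + [c·p·(h−p) − e·p]·Δt with Δt = 1.
t = 1: p = 0.67500 + (-0.29794) = 0.37706
t = 2: p = 0.37706 + (-0.03544) = 0.34162
t = 3: p = 0.34162 + (-0.01799) = 0.32362
t = 4: p = 0.32362 + (-0.01026) = 0.31337
t = 5: p = 0.31337 + (-0.00618) = 0.30718
t = 6: p = 0.30718 + (-0.00385) = 0.30334

0.303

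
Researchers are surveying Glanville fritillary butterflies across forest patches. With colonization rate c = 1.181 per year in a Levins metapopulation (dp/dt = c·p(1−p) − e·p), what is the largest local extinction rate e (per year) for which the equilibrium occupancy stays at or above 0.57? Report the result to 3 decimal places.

0.508

1 − e/c ≥ 0.57 ⇒ e ≤ c(1 − 0.57) = 1.181 × 0.4300.
e_max = 0.5078.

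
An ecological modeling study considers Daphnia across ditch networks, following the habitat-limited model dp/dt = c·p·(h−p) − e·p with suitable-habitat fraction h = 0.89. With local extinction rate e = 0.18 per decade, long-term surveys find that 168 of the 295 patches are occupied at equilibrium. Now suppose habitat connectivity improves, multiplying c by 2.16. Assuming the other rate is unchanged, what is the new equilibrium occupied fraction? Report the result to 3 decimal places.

Observed p* = 168/295 = 0.56949.
Balance c(h−p*) = e gives c = e/(0.89 − 0.56949) = 0.18/0.32051 = 0.56160.
New p* = 0.89 − e/c = 0.89 − 0.18000/1.21306 = 0.74161.

0.742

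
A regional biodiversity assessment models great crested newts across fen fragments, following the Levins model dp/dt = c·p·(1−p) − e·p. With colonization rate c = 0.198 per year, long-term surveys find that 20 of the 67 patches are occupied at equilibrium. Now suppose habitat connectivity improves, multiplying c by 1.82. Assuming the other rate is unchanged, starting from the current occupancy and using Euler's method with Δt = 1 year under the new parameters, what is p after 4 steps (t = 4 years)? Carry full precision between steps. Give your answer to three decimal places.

Observed p* = 20/67 = 0.29851.
Balance c(1−p*) = e gives e = 0.198×(1 − 0.29851) = 0.13890.
Starting from p₀ = 0.29851; update p ← p + (dp/dt)·Δt with the new parameters.
t = 1: p = 0.29851 + (+0.03400) = 0.33251
t = 2: p = 0.33251 + (+0.03380) = 0.36630
t = 3: p = 0.36630 + (+0.03277) = 0.39907
t = 4: p = 0.39907 + (+0.03099) = 0.43006

0.430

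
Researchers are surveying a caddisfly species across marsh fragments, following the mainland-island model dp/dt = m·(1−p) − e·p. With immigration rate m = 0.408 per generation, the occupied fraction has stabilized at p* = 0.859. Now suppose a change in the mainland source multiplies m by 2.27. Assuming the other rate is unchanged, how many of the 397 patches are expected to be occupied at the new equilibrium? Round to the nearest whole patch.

370

Balance m(1−p*) = e·p* gives e = m(1−p*)/p* = 0.408×0.14100/0.85900 = 0.06697.
New p* = m/(m+e) = 0.92616/(0.92616+0.06697) = 0.93257.
Expected occupied = 397 × 0.93257 = 370.23 ≈ 370.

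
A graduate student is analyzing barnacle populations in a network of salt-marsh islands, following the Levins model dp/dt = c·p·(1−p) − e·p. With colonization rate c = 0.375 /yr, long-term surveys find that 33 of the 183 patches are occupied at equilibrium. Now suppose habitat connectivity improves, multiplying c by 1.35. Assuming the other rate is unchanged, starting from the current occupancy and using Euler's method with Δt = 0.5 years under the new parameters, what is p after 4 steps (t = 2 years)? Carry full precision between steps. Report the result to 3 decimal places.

0.219

Observed p* = 33/183 = 0.18033.
Balance c(1−p*) = e gives e = 0.375×(1 − 0.18033) = 0.30738.
Starting from p₀ = 0.18033; update p ← p + (dp/dt)·Δt with the new parameters.
  1  |  dp/dt·Δt = +0.009700  |  p_1 = 0.190028
  2  |  dp/dt·Δt = +0.009755  |  p_2 = 0.199783
  3  |  dp/dt·Δt = +0.009763  |  p_3 = 0.209546
  4  |  dp/dt·Δt = +0.009722  |  p_4 = 0.219268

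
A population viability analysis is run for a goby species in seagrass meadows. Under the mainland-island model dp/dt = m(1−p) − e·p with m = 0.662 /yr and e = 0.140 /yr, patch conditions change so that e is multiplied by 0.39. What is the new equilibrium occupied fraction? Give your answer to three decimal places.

Before: p* = 0.662/(0.662+0.140) = 0.8254.
After: m = 0.662, e = 0.0546; p* = 0.662/0.7166 = 0.9238.

0.924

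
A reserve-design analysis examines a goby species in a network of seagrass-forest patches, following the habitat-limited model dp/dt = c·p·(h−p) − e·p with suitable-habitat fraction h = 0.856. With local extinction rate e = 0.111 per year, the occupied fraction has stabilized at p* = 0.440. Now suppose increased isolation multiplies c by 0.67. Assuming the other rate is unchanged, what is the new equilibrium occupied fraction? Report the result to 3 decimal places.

Balance c(h−p*) = e gives c = e/(0.856 − 0.44000) = 0.111/0.41600 = 0.26683.
New p* = 0.856 − e/c = 0.856 − 0.11100/0.17878 = 0.23513.

0.235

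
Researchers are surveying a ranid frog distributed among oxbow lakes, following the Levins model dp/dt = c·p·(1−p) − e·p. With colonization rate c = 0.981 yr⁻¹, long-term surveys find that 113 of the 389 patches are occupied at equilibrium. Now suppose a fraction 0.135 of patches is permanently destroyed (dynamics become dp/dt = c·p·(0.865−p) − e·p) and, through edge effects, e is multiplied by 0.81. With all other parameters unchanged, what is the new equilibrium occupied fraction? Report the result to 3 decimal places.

Observed p* = 113/389 = 0.29049.
Balance c(1−p*) = e gives e = 0.981×(1 − 0.29049) = 0.69603.
New p* = 0.865 − e/c = 0.865 − 0.56378/0.98100 = 0.29030.

0.290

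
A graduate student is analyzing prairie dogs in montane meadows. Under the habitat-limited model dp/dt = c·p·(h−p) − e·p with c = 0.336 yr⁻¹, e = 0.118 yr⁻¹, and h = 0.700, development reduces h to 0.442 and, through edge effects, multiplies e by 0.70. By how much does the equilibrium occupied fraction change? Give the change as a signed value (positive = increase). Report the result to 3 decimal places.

Before: p* = h − e/c = 0.700 − 0.118/0.336 = 0.700 − 0.3512 = 0.3488.
After: c = 0.336, e = 0.0826, h = 0.442; p* = 0.442 − 0.0826/0.336 = 0.1962.
Δp* = 0.1962 − 0.3488 = -0.1526.

-0.153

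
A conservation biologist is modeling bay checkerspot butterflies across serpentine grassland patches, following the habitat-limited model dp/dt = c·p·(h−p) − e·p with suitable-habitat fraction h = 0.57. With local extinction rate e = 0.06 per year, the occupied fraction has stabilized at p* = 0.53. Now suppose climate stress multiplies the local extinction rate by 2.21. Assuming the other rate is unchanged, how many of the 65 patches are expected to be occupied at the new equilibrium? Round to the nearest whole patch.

Balance c(h−p*) = e gives c = e/(0.57 − 0.53000) = 0.06/0.04000 = 1.50000.
New p* = 0.57 − e/c = 0.57 − 0.13260/1.50000 = 0.48160.
Expected occupied = 65 × 0.48160 = 31.30 ≈ 31.

31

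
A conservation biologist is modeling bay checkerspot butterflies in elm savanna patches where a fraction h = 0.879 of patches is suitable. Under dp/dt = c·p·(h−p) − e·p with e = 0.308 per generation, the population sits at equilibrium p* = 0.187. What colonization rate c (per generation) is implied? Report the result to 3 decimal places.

At equilibrium c(h−p*) = e, so c = e/(h−p*).
c = 0.308/(0.879 − 0.187) = 0.308/0.6920 = 0.4451.

0.445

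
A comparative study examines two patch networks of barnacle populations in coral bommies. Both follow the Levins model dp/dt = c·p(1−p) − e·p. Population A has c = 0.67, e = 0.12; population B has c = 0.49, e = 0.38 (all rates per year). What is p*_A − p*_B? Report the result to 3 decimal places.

A: p*_A = 1 − 0.12/0.67 = 0.8209.
B: p*_B = 1 − 0.38/0.49 = 0.2245.
p*_A − p*_B = 0.8209 − 0.2245 = 0.5964.

0.596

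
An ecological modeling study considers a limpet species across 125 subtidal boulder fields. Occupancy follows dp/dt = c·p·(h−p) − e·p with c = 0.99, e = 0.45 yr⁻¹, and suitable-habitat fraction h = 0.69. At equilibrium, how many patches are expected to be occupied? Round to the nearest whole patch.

29

p* = h − e/c = 0.69 − 0.4545 = 0.2355.
Expected occupied patches = N × p* = 125 × 0.2355 = 29.43 ≈ 29.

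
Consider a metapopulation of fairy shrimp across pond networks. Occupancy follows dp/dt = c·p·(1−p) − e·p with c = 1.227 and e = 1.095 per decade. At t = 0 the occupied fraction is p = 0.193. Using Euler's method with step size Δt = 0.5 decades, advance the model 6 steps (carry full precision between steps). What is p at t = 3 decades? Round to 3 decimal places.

Update rule: p ← p + [c·p·(1−p) − e·p]·Δt with Δt = 0.5.
step 1: Δp = -0.01011, p = 0.18289
step 2: Δp = -0.00845, p = 0.17444
step 3: Δp = -0.00715, p = 0.16728
step 4: Δp = -0.00613, p = 0.16115
step 5: Δp = -0.00530, p = 0.15586
step 6: Δp = -0.00462, p = 0.15124

0.151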